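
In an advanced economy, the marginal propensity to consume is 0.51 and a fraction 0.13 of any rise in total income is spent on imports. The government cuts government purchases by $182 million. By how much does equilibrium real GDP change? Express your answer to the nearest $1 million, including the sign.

−$294 million

Government-spending multiplier = 1/(1 − c + m) = 1/(1 − 0.51 + 0.13) = 1/0.62 ≈ 1.613.
ΔY = k × ΔG = (−$182 million) / 0.62 ≈ −$294 million.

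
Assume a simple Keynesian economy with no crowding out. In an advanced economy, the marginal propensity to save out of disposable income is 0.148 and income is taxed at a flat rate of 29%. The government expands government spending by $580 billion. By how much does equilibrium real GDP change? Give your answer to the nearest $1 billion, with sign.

MPC = 1 − MPS = 1 − 0.148 = 0.852.
Spending multiplier = 1/(1 − c(1−t)) = 1/(1 − 0.852×0.71) = 1/0.39508 ≈ 2.531.
ΔY = k × ΔG = (+$580 billion) / 0.39508 ≈ +$1,468 billion.

+$1,468 billion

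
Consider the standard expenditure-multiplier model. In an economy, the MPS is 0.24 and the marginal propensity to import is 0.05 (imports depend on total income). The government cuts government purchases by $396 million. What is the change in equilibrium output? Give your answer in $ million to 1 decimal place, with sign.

−$1,365.5 million

MPC = 1 − MPS = 1 − 0.24 = 0.76.
Spending multiplier = 1/(1 − c + m) = 1/(1 − 0.76 + 0.05) = 1/0.29 ≈ 3.448.
ΔY = k × ΔG = (−$396 million) / 0.29 ≈ −$1,365.5 million.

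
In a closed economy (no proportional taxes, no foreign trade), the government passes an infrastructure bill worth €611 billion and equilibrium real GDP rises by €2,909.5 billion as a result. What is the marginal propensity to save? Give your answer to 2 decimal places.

Implied spending multiplier k = ΔY/ΔG = 2,909.5/611 ≈ 4.7619.
Since k = 1/(1 − MPC), MPC = 1 − 1/k = 1 − ΔG/ΔY = 1 − 611/2,909.5 ≈ 0.79.
MPS = 1 − MPC = 0.21.

0.21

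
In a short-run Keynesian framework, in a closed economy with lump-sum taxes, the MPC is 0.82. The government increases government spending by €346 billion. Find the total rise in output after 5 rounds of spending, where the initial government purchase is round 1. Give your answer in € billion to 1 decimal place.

Round 1 adds ΔG = €346 billion; each later round is MPC = 0.82 times the previous.
After 5 rounds: 346 + 283.72 + 232.6504 + 190.773328 + 156.43412896 = ΔG·(1 − c^5)/(1 − c) = 346 × (1 − 0.3707398432)/0.18 ≈ €1,209.6 billion.

€1,209.6 billion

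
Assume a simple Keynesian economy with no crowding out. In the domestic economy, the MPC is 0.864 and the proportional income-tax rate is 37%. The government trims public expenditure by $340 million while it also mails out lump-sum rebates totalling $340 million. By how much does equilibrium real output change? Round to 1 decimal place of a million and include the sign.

Expenditure multiplier = 1/(1 − c(1−t)) = 1/(1 − 0.864×0.63) = 1/0.45568 ≈ 2.195.
ΔG contributes k·ΔG = (−$340 million) / 0.45568 ≈ −$746.1 million.
ΔT of −$340 million changes first-round spending by −c·ΔT = +$293.76 million, contributing k·(−c·ΔT) = (+$293.76 million) / 0.45568 ≈ +$644.7 million.
Net ΔY = k(ΔG − c·ΔT) = (−$46.24 million) / 0.45568 ≈ −$101.5 million.

−$101.5 million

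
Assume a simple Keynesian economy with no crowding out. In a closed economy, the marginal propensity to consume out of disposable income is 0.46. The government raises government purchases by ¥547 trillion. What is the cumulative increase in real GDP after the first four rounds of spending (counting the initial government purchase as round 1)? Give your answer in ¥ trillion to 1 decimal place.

¥967.6 trillion

Round 1 adds ΔG = ¥547 trillion; each later round is MPC = 0.46 times the previous.
After 4 rounds: 547 + 251.62 + 115.7452 + 53.242792 = ΔG·(1 − c^4)/(1 − c) = 547 × (1 − 0.04477456)/0.54 ≈ ¥967.6 trillion.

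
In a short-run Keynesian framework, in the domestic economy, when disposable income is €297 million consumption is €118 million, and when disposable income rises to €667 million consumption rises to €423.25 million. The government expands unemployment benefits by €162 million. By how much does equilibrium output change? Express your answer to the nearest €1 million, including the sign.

+€764 million

MPC = ΔC/ΔYd = (423.25 − 118)/(667 − 297) = 305.25/370 = 0.825.
The transfer change shifts disposable income by +€162 million, so first-round consumption changes by c·ΔTR = 0.825 × (+€162 million) = +€133.65 million.
Expenditure multiplier = 1/(1 − MPC) = 1/(1 − 0.825) = 1/0.175 ≈ 5.714.
The transfer multiplier is c × k ≈ 4.714, so ΔY = k × (c·ΔTR) = (+€133.65 million) / 0.175 ≈ +€764 million.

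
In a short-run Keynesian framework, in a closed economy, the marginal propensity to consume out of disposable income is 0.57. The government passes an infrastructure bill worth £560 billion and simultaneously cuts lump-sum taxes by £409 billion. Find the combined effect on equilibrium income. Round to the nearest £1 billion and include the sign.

+£1,844 billion

Expenditure multiplier = 1/(1 − MPC) = 1/(1 − 0.57) = 1/0.43 ≈ 2.326.
ΔG contributes k·ΔG = (+£560 billion) / 0.43 ≈ +£1,302.3 billion.
ΔT of −£409 billion changes first-round spending by −c·ΔT = +£233.13 billion, contributing k·(−c·ΔT) = (+£233.13 billion) / 0.43 ≈ +£542.2 billion.
Net ΔY = k(ΔG − c·ΔT) = (+£793.13 billion) / 0.43 ≈ +£1,844 billion.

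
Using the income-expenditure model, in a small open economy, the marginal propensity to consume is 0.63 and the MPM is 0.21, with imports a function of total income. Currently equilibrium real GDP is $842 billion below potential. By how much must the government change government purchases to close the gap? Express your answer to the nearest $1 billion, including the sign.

+$488 billion

Spending multiplier = 1/(1 − c + m) = 1/(1 − 0.63 + 0.21) = 1/0.58 ≈ 1.724.
Need ΔY = +$842 billion, so ΔG = ΔY/k = (+$842 billion) × 0.58 ≈ +$488 billion.
The government should increase government purchases by $488 billion.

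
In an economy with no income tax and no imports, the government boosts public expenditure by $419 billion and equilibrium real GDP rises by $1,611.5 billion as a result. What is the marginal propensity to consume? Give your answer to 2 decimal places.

0.74

Implied spending multiplier k = ΔY/ΔG = 1,611.5/419 ≈ 3.8461.
Since k = 1/(1 − MPC), MPC = 1 − 1/k = 1 − ΔG/ΔY = 1 − 419/1,611.5 ≈ 0.74.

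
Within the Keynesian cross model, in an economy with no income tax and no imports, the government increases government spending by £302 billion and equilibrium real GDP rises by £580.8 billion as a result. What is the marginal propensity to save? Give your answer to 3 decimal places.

Implied spending multiplier k = ΔY/ΔG = 580.8/302 ≈ 1.9232.
Since k = 1/(1 − MPC), MPC = 1 − 1/k = 1 − ΔG/ΔY = 1 − 302/580.8 ≈ 0.480.
MPS = 1 − MPC = 0.520.

0.520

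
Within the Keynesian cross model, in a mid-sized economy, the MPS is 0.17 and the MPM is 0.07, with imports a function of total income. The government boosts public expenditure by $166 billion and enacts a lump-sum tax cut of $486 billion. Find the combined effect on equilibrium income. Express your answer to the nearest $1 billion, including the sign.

+$2,372 billion

MPC = 1 − MPS = 1 − 0.17 = 0.83.
Expenditure multiplier = 1/(1 − c + m) = 1/(1 − 0.83 + 0.07) = 1/0.24 ≈ 4.167.
ΔG contributes k·ΔG = (+$166 billion) / 0.24 ≈ +$691.7 billion.
ΔT of −$486 billion changes first-round spending by −c·ΔT = +$403.38 billion, contributing k·(−c·ΔT) = (+$403.38 billion) / 0.24 ≈ +$1,680.8 billion.
Net ΔY = k(ΔG − c·ΔT) = (+$569.38 billion) / 0.24 ≈ +$2,372 billion.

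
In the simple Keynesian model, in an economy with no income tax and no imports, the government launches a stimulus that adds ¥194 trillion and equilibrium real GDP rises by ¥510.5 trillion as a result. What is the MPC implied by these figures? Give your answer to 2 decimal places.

Implied spending multiplier k = ΔY/ΔG = 510.5/194 ≈ 2.6314.
Since k = 1/(1 − MPC), MPC = 1 − 1/k = 1 − ΔG/ΔY = 1 − 194/510.5 ≈ 0.62.

0.62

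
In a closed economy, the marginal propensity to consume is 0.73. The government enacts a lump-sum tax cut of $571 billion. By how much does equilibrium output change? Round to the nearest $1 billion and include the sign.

A lump-sum tax change of −$571 billion shifts disposable income by +$571 billion; first-round consumption changes by −c × ΔT = −0.73 × (−$571 billion) = +$416.83 billion.
Expenditure multiplier = 1/(1 − MPC) = 1/(1 − 0.73) = 1/0.27 ≈ 3.704.
The tax multiplier is −c × k ≈ −2.704, so ΔY = k × (−c·ΔT) = (+$416.83 billion) / 0.27 ≈ +$1,544 billion.

+$1,544 billion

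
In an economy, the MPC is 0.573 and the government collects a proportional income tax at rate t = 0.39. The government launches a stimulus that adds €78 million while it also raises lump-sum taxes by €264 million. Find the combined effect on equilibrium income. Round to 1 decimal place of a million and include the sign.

−€112.6 million

Expenditure multiplier = 1/(1 − c(1−t)) = 1/(1 − 0.573×0.61) = 1/0.65047 ≈ 1.537.
ΔG contributes k·ΔG = (+€78 million) / 0.65047 ≈ +€119.9 million.
ΔT of +€264 million changes first-round spending by −c·ΔT = −€151.272 million, contributing k·(−c·ΔT) = (−€151.272 million) / 0.65047 ≈ −€232.6 million.
Net ΔY = k(ΔG − c·ΔT) = (−€73.272 million) / 0.65047 ≈ −€112.6 million.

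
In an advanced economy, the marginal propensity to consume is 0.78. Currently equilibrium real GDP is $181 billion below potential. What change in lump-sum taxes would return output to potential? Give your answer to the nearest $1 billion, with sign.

Spending multiplier = 1/(1 − MPC) = 1/(1 − 0.78) = 1/0.22 ≈ 4.545.
Tax multiplier = −c·k = −0.78/0.22 ≈ −3.545. Need ΔY = +$181 billion, so ΔT = ΔY/(−c·k) = −(+$181 billion) × 0.22 / 0.78 ≈ −$51 billion.
The government should cut lump-sum taxes by $51 billion.

−$51 billion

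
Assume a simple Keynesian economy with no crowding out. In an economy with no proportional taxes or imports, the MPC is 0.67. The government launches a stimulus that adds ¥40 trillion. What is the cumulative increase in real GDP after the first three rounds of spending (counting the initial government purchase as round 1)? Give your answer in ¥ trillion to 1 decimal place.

¥84.8 trillion

Round 1 adds ΔG = ¥40 trillion; each later round is MPC = 0.67 times the previous.
After 3 rounds: 40 + 26.8 + 17.956 = ΔG·(1 − c^3)/(1 − c) = 40 × (1 − 0.300763)/0.33 ≈ ¥84.8 trillion.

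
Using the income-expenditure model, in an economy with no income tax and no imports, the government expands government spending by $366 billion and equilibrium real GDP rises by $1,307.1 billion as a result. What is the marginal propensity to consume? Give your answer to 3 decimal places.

0.720

Implied spending multiplier k = ΔY/ΔG = 1,307.1/366 ≈ 3.5713.
Since k = 1/(1 − MPC), MPC = 1 − 1/k = 1 − ΔG/ΔY = 1 − 366/1,307.1 ≈ 0.720.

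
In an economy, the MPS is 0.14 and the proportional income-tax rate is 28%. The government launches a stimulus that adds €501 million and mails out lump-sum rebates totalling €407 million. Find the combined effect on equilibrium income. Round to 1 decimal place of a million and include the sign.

MPC = 1 − MPS = 1 − 0.14 = 0.86.
Expenditure multiplier = 1/(1 − c(1−t)) = 1/(1 − 0.86×0.72) = 1/0.3808 ≈ 2.626.
ΔG contributes k·ΔG = (+€501 million) / 0.3808 ≈ +€1,315.7 million.
ΔT of −€407 million changes first-round spending by −c·ΔT = +€350.02 million, contributing k·(−c·ΔT) = (+€350.02 million) / 0.3808 ≈ +€919.2 million.
Net ΔY = k(ΔG − c·ΔT) = (+€851.02 million) / 0.3808 ≈ +€2,234.8 million.

+€2,234.8 million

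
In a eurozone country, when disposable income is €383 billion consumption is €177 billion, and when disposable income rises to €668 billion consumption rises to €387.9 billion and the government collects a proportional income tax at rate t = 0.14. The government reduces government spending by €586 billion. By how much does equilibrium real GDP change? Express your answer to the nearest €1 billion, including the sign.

MPC = ΔC/ΔYd = (387.9 − 177)/(668 − 383) = 210.9/285 = 0.74.
Expenditure multiplier = 1/(1 − c(1−t)) = 1/(1 − 0.74×0.86) = 1/0.3636 ≈ 2.75.
ΔY = k × ΔG = (−€586 billion) / 0.3636 ≈ −€1,612 billion.

−€1,612 billion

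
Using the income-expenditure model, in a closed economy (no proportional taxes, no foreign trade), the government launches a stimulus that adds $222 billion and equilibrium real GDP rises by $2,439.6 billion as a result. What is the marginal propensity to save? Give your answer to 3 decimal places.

Implied spending multiplier k = ΔY/ΔG = 2,439.6/222 ≈ 10.9892.
Since k = 1/(1 − MPC), MPC = 1 − 1/k = 1 − ΔG/ΔY = 1 − 222/2,439.6 ≈ 0.909.
MPS = 1 − MPC = 0.091.

0.091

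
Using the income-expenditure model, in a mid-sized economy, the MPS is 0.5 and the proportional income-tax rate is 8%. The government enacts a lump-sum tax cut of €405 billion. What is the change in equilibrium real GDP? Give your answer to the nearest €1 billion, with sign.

+€375 billion

MPC = 1 − MPS = 1 − 0.5 = 0.5.
A lump-sum tax change of −€405 billion shifts disposable income by +€405 billion; first-round consumption changes by −c × ΔT = −0.5 × (−€405 billion) = +€202.5 billion.
Expenditure multiplier = 1/(1 − c(1−t)) = 1/(1 − 0.5×0.92) = 1/0.54 ≈ 1.852.
The tax multiplier is −c × k ≈ −0.926, so ΔY = k × (−c·ΔT) = (+€202.5 billion) / 0.54 = +€375 billion.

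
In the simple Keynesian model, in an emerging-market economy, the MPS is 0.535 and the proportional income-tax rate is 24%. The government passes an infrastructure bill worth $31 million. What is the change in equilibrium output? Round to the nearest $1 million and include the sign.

+$48 million

MPC = 1 − MPS = 1 − 0.535 = 0.465.
Government-spending multiplier = 1/(1 − c(1−t)) = 1/(1 − 0.465×0.76) = 1/0.6466 ≈ 1.547.
ΔY = k × ΔG = (+$31 million) / 0.6466 ≈ +$48 million.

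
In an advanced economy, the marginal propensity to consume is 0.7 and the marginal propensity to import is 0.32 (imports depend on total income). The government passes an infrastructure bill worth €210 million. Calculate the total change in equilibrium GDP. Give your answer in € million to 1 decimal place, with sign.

Spending multiplier = 1/(1 − c + m) = 1/(1 − 0.7 + 0.32) = 1/0.62 ≈ 1.613.
ΔY = k × ΔG = (+€210 million) / 0.62 ≈ +€338.7 million.

+€338.7 million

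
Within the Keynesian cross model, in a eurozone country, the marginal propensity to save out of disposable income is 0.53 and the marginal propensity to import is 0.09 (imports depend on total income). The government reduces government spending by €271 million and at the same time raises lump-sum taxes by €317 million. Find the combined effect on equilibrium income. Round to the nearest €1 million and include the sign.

−€677 million

MPC = 1 − MPS = 1 − 0.53 = 0.47.
Expenditure multiplier = 1/(1 − c + m) = 1/(1 − 0.47 + 0.09) = 1/0.62 ≈ 1.613.
ΔG contributes k·ΔG = (−€271 million) / 0.62 ≈ −€437.1 million.
ΔT of +€317 million changes first-round spending by −c·ΔT = −€148.99 million, contributing k·(−c·ΔT) = (−€148.99 million) / 0.62 ≈ −€240.3 million.
Net ΔY = k(ΔG − c·ΔT) = (−€419.99 million) / 0.62 ≈ −€677 million.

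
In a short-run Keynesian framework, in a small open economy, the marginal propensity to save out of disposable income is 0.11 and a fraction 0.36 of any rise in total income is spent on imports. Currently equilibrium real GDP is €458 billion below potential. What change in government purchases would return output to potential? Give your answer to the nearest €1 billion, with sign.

+€215 billion

MPC = 1 − MPS = 1 − 0.11 = 0.89.
Spending multiplier = 1/(1 − c + m) = 1/(1 − 0.89 + 0.36) = 1/0.47 ≈ 2.128.
Need ΔY = +€458 billion, so ΔG = ΔY/k = (+€458 billion) × 0.47 ≈ +€215 billion.
The government should increase government purchases by €215 billion.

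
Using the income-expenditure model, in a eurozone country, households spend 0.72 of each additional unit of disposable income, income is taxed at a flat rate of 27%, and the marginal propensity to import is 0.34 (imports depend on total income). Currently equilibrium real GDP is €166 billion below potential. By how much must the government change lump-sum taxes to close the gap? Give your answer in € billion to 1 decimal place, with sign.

Spending multiplier = 1/(1 − c(1−t) + m) = 1/(1 − 0.72×0.73 + 0.34) = 1/0.8144 ≈ 1.228.
Tax multiplier = −c·k = −0.72/0.8144 ≈ −0.884. Need ΔY = +€166 billion, so ΔT = ΔY/(−c·k) = −(+€166 billion) × 0.8144 / 0.72 ≈ −€187.8 billion.
The government should cut lump-sum taxes by €187.8 billion.

−€187.8 billion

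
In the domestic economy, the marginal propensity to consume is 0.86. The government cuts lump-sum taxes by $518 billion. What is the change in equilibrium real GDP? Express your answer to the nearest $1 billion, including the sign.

+$3,182 billion

A lump-sum tax change of −$518 billion shifts disposable income by +$518 billion; first-round consumption changes by −c × ΔT = −0.86 × (−$518 billion) = +$445.48 billion.
Expenditure multiplier = 1/(1 − MPC) = 1/(1 − 0.86) = 1/0.14 ≈ 7.143.
The tax multiplier is −c × k ≈ −6.143, so ΔY = k × (−c·ΔT) = (+$445.48 billion) / 0.14 = +$3,182 billion.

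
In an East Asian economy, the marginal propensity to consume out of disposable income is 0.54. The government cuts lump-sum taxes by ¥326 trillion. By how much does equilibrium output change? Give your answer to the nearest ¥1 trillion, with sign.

+¥383 trillion

A lump-sum tax change of −¥326 trillion shifts disposable income by +¥326 trillion; first-round consumption changes by −c × ΔT = −0.54 × (−¥326 trillion) = +¥176.04 trillion.
Expenditure multiplier = 1/(1 − MPC) = 1/(1 − 0.54) = 1/0.46 ≈ 2.174.
The tax multiplier is −c × k ≈ −1.174, so ΔY = k × (−c·ΔT) = (+¥176.04 trillion) / 0.46 ≈ +¥383 trillion.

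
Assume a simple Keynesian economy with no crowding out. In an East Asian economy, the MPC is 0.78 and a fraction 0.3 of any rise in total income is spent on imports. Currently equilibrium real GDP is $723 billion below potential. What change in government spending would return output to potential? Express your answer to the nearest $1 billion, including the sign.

Spending multiplier = 1/(1 − c + m) = 1/(1 − 0.78 + 0.3) = 1/0.52 ≈ 1.923.
Need ΔY = +$723 billion, so ΔG = ΔY/k = (+$723 billion) × 0.52 ≈ +$376 billion.
The government should increase government spending by $376 billion.

+$376 billion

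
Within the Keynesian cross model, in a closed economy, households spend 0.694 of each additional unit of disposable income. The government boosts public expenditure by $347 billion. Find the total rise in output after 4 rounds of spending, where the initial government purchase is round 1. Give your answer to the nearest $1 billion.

Round 1 adds ΔG = $347 billion; each later round is MPC = 0.694 times the previous.
After 4 rounds: 347 + 240.818 + 167.127692 + 115.986618248 = ΔG·(1 − c^4)/(1 − c) = 347 × (1 − 0.231973236496)/0.306 ≈ $871 billion.

$871 billion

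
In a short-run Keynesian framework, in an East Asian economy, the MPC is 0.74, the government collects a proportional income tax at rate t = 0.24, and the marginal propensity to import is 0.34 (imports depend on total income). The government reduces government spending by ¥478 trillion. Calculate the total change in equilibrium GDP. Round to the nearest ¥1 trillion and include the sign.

Spending multiplier = 1/(1 − c(1−t) + m) = 1/(1 − 0.74×0.76 + 0.34) = 1/0.7776 ≈ 1.286.
ΔY = k × ΔG = (−¥478 trillion) / 0.7776 ≈ −¥615 trillion.

−¥615 trillion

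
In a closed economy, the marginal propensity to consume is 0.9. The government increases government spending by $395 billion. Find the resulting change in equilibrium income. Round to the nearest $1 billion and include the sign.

+$3,950 billion

Government-spending multiplier = 1/(1 − MPC) = 1/(1 − 0.9) = 1/0.1 = 10.
ΔY = k × ΔG = (+$395 billion) / 0.1 = +$3,950 billion.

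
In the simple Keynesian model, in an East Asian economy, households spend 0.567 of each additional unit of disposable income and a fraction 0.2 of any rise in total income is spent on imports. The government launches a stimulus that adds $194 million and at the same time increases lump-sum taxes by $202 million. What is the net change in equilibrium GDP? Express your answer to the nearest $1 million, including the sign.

+$126 million

Expenditure multiplier = 1/(1 − c + m) = 1/(1 − 0.567 + 0.2) = 1/0.633 ≈ 1.58.
ΔG contributes k·ΔG = (+$194 million) / 0.633 ≈ +$306.5 million.
ΔT of +$202 million changes first-round spending by −c·ΔT = −$114.534 million, contributing k·(−c·ΔT) = (−$114.534 million) / 0.633 ≈ −$180.9 million.
Net ΔY = k(ΔG − c·ΔT) = (+$79.466 million) / 0.633 ≈ +$126 million.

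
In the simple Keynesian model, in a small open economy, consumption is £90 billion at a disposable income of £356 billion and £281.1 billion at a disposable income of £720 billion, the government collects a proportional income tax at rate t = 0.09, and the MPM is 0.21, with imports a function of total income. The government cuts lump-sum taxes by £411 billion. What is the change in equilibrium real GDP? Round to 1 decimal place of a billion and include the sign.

+£294.7 billion

MPC = ΔC/ΔYd = (281.1 − 90)/(720 − 356) = 191.1/364 = 0.525.
A lump-sum tax change of −£411 billion shifts disposable income by +£411 billion; first-round consumption changes by −c × ΔT = −0.525 × (−£411 billion) = +£215.775 billion.
Expenditure multiplier = 1/(1 − c(1−t) + m) = 1/(1 − 0.525×0.91 + 0.21) = 1/0.73225 ≈ 1.366.
The tax multiplier is −c × k ≈ −0.717, so ΔY = k × (−c·ΔT) = (+£215.775 billion) / 0.73225 ≈ +£294.7 billion.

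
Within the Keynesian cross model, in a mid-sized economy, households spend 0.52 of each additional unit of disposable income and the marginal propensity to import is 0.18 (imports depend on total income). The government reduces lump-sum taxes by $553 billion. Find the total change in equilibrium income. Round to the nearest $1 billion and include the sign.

+$436 billion

A lump-sum tax change of −$553 billion shifts disposable income by +$553 billion; first-round consumption changes by −c × ΔT = −0.52 × (−$553 billion) = +$287.56 billion.
Expenditure multiplier = 1/(1 − c + m) = 1/(1 − 0.52 + 0.18) = 1/0.66 ≈ 1.515.
The tax multiplier is −c × k ≈ −0.788, so ΔY = k × (−c·ΔT) = (+$287.56 billion) / 0.66 ≈ +$436 billion.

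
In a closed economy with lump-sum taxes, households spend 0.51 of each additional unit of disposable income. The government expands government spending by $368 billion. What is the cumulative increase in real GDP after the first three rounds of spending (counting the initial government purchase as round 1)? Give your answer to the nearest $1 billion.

Round 1 adds ΔG = $368 billion; each later round is MPC = 0.51 times the previous.
After 3 rounds: 368 + 187.68 + 95.7168 = ΔG·(1 − c^3)/(1 − c) = 368 × (1 − 0.132651)/0.49 ≈ $651 billion.

$651 billion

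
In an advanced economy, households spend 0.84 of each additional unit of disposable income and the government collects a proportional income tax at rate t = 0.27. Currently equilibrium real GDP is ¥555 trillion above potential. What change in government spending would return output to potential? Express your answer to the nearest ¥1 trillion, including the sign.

−¥215 trillion

Spending multiplier = 1/(1 − c(1−t)) = 1/(1 − 0.84×0.73) = 1/0.3868 ≈ 2.585.
Need ΔY = −¥555 trillion, so ΔG = ΔY/k = (−¥555 trillion) × 0.3868 ≈ −¥215 trillion.
The government should cut government spending by ¥215 trillion.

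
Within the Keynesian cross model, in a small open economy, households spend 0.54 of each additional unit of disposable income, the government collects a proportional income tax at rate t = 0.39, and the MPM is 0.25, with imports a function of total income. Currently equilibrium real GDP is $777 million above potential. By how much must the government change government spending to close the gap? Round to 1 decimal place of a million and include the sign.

−$715.3 million

Spending multiplier = 1/(1 − c(1−t) + m) = 1/(1 − 0.54×0.61 + 0.25) = 1/0.9206 ≈ 1.086.
Need ΔY = −$777 million, so ΔG = ΔY/k = (−$777 million) × 0.9206 ≈ −$715.3 million.
The government should cut government spending by $715.3 million.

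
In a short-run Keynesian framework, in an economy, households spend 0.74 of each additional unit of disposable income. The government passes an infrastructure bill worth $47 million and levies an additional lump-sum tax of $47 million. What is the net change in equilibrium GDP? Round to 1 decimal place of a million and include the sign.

Expenditure multiplier = 1/(1 − MPC) = 1/(1 − 0.74) = 1/0.26 ≈ 3.846.
ΔG contributes k·ΔG = (+$47 million) / 0.26 ≈ +$180.8 million.
ΔT of +$47 million changes first-round spending by −c·ΔT = −$34.78 million, contributing k·(−c·ΔT) = (−$34.78 million) / 0.26 ≈ −$133.8 million.
With ΔG = ΔT and no other leakages, the balanced-budget multiplier is 1, so ΔY = ΔG = +$47 million.

+$47.0 million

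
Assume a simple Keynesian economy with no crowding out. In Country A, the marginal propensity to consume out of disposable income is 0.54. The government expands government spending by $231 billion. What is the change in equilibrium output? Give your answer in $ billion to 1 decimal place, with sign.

Expenditure multiplier = 1/(1 − MPC) = 1/(1 − 0.54) = 1/0.46 ≈ 2.174.
ΔY = k × ΔG = (+$231 billion) / 0.46 ≈ +$502.2 billion.

+$502.2 billion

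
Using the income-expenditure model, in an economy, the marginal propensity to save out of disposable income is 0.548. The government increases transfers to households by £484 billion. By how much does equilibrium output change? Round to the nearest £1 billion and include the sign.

MPC = 1 − MPS = 1 − 0.548 = 0.452.
The transfer change shifts disposable income by +£484 billion, so first-round consumption changes by c·ΔTR = 0.452 × (+£484 billion) = +£218.768 billion.
Expenditure multiplier = 1/(1 − MPC) = 1/(1 − 0.452) = 1/0.548 ≈ 1.825.
The transfer multiplier is c × k ≈ 0.825, so ΔY = k × (c·ΔTR) = (+£218.768 billion) / 0.548 ≈ +£399 billion.

+£399 billion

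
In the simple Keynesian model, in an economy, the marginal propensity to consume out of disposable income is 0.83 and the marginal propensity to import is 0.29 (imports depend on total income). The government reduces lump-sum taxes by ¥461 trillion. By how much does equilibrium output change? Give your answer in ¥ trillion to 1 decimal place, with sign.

A lump-sum tax change of −¥461 trillion shifts disposable income by +¥461 trillion; first-round consumption changes by −c × ΔT = −0.83 × (−¥461 trillion) = +¥382.63 trillion.
Expenditure multiplier = 1/(1 − c + m) = 1/(1 − 0.83 + 0.29) = 1/0.46 ≈ 2.174.
The tax multiplier is −c × k ≈ −1.804, so ΔY = k × (−c·ΔT) = (+¥382.63 trillion) / 0.46 ≈ +¥831.8 trillion.

+¥831.8 trillion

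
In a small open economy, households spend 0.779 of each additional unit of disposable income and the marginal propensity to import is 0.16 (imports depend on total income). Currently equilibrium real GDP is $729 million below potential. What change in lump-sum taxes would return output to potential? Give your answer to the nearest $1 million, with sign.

Spending multiplier = 1/(1 − c + m) = 1/(1 − 0.779 + 0.16) = 1/0.381 ≈ 2.625.
Tax multiplier = −c·k = −0.779/0.381 ≈ −2.045. Need ΔY = +$729 million, so ΔT = ΔY/(−c·k) = −(+$729 million) × 0.381 / 0.779 ≈ −$357 million.
The government should cut lump-sum taxes by $357 million.

−$357 million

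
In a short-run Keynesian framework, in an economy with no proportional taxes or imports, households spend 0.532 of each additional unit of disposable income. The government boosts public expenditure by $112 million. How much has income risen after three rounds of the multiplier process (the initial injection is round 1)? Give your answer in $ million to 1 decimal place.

$203.3 million

Round 1 adds ΔG = $112 million; each later round is MPC = 0.532 times the previous.
After 3 rounds: 112 + 59.584 + 31.698688 = ΔG·(1 − c^3)/(1 − c) = 112 × (1 − 0.150568768)/0.468 ≈ $203.3 million.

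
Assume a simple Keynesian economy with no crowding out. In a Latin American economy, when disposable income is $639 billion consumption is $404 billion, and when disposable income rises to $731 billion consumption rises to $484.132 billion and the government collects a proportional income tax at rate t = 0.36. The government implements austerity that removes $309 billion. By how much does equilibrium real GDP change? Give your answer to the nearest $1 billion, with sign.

−$698 billion

MPC = ΔC/ΔYd = (484.132 − 404)/(731 − 639) = 80.132/92 = 0.871.
Government-spending multiplier = 1/(1 − c(1−t)) = 1/(1 − 0.871×0.64) = 1/0.44256 ≈ 2.26.
ΔY = k × ΔG = (−$309 billion) / 0.44256 ≈ −$698 billion.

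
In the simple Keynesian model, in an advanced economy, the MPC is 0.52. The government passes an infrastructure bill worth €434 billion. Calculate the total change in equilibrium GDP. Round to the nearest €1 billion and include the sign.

+€904 billion

Expenditure multiplier = 1/(1 − MPC) = 1/(1 − 0.52) = 1/0.48 ≈ 2.083.
ΔY = k × ΔG = (+€434 billion) / 0.48 ≈ +€904 billion.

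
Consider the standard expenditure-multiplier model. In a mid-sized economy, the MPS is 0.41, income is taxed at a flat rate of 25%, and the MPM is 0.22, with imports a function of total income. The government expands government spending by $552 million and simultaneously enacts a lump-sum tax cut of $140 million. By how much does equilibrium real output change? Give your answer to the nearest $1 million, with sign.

MPC = 1 − MPS = 1 − 0.41 = 0.59.
Expenditure multiplier = 1/(1 − c(1−t) + m) = 1/(1 − 0.59×0.75 + 0.22) = 1/0.7775 ≈ 1.286.
ΔG contributes k·ΔG = (+$552 million) / 0.7775 ≈ +$710 million.
ΔT of −$140 million changes first-round spending by −c·ΔT = +$82.6 million, contributing k·(−c·ΔT) = (+$82.6 million) / 0.7775 ≈ +$106.2 million.
Net ΔY = k(ΔG − c·ΔT) = (+$634.6 million) / 0.7775 ≈ +$816 million.

+$816 million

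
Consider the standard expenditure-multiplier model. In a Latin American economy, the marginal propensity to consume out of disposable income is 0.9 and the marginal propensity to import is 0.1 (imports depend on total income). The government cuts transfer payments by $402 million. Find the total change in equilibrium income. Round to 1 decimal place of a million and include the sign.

−$1,809.0 million

The transfer change shifts disposable income by −$402 million, so first-round consumption changes by c·ΔTR = 0.9 × (−$402 million) = −$361.8 million.
Expenditure multiplier = 1/(1 − c + m) = 1/(1 − 0.9 + 0.1) = 1/0.2 = 5.
The transfer multiplier is c × k = 4.5, so ΔY = k × (c·ΔTR) = (−$361.8 million) / 0.2 = −$1,809 million.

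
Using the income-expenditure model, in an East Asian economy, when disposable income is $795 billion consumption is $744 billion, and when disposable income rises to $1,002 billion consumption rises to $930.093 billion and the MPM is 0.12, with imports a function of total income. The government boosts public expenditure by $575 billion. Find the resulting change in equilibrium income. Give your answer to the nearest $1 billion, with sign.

+$2,602 billion

MPC = ΔC/ΔYd = (930.093 − 744)/(1,002 − 795) = 186.093/207 = 0.899.
Spending multiplier = 1/(1 − c + m) = 1/(1 − 0.899 + 0.12) = 1/0.221 ≈ 4.525.
ΔY = k × ΔG = (+$575 billion) / 0.221 ≈ +$2,602 billion.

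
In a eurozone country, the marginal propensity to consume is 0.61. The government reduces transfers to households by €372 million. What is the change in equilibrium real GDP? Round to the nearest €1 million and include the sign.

−€582 million

The transfer change shifts disposable income by −€372 million, so first-round consumption changes by c·ΔTR = 0.61 × (−€372 million) = −€226.92 million.
Expenditure multiplier = 1/(1 − MPC) = 1/(1 − 0.61) = 1/0.39 ≈ 2.564.
The transfer multiplier is c × k ≈ 1.564, so ΔY = k × (c·ΔTR) = (−€226.92 million) / 0.39 ≈ −€582 million.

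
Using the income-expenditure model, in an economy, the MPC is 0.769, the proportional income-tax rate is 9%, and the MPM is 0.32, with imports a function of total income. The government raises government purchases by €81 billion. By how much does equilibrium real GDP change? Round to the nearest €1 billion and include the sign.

+€131 billion

Spending multiplier = 1/(1 − c(1−t) + m) = 1/(1 − 0.769×0.91 + 0.32) = 1/0.62021 ≈ 1.612.
ΔY = k × ΔG = (+€81 billion) / 0.62021 ≈ +€131 billion.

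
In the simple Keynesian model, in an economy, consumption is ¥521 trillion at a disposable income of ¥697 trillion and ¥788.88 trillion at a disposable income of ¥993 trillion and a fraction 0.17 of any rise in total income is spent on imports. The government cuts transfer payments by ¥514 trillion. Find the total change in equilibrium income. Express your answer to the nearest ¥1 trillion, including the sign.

MPC = ΔC/ΔYd = (788.88 − 521)/(993 − 697) = 267.88/296 = 0.905.
The transfer change shifts disposable income by −¥514 trillion, so first-round consumption changes by c·ΔTR = 0.905 × (−¥514 trillion) = −¥465.17 trillion.
Expenditure multiplier = 1/(1 − c + m) = 1/(1 − 0.905 + 0.17) = 1/0.265 ≈ 3.774.
The transfer multiplier is c × k ≈ 3.415, so ΔY = k × (c·ΔTR) = (−¥465.17 trillion) / 0.265 ≈ −¥1,755 trillion.

−¥1,755 trillion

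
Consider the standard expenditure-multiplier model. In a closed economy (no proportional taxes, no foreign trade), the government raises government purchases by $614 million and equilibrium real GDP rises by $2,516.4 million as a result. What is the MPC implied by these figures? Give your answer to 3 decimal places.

Implied spending multiplier k = ΔY/ΔG = 2,516.4/614 ≈ 4.0984.
Since k = 1/(1 − MPC), MPC = 1 − 1/k = 1 − ΔG/ΔY = 1 − 614/2,516.4 ≈ 0.756.

0.756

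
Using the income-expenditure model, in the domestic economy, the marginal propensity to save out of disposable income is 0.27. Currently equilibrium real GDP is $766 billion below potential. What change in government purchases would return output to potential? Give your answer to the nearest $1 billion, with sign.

MPC = 1 − MPS = 1 − 0.27 = 0.73.
Spending multiplier = 1/(1 − MPC) = 1/(1 − 0.73) = 1/0.27 ≈ 3.704.
Need ΔY = +$766 billion, so ΔG = ΔY/k = (+$766 billion) × 0.27 ≈ +$207 billion.
The government should increase government purchases by $207 billion.

+$207 billion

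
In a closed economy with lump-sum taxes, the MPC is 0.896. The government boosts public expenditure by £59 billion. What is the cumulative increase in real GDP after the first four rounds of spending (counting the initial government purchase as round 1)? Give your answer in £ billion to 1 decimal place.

£201.7 billion

Round 1 adds ΔG = £59 billion; each later round is MPC = 0.896 times the previous.
After 4 rounds: 59 + 52.864 + 47.366144 + 42.440065024 = ΔG·(1 − c^4)/(1 − c) = 59 × (1 − 0.644513529856)/0.104 ≈ £201.7 billion.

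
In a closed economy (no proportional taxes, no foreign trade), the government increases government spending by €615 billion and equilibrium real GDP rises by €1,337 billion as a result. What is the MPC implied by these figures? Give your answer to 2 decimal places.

0.54

Implied spending multiplier k = ΔY/ΔG = 1,337/615 ≈ 2.174.
Since k = 1/(1 − MPC), MPC = 1 − 1/k = 1 − ΔG/ΔY = 1 − 615/1,337 ≈ 0.54.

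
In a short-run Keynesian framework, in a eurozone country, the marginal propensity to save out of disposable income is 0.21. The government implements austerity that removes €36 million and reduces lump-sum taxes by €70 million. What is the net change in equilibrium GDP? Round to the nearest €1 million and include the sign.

MPC = 1 − MPS = 1 − 0.21 = 0.79.
Expenditure multiplier = 1/(1 − MPC) = 1/(1 − 0.79) = 1/0.21 ≈ 4.762.
ΔG contributes k·ΔG = (−€36 million) / 0.21 ≈ −€171.4 million.
ΔT of −€70 million changes first-round spending by −c·ΔT = +€55.3 million, contributing k·(−c·ΔT) = (+€55.3 million) / 0.21 ≈ +€263.3 million.
Net ΔY = k(ΔG − c·ΔT) = (+€19.3 million) / 0.21 ≈ +€92 million.

+€92 million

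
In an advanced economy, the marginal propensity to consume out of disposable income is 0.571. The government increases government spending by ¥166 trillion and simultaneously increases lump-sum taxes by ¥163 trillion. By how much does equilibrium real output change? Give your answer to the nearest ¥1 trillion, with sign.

+¥170 trillion

Expenditure multiplier = 1/(1 − MPC) = 1/(1 − 0.571) = 1/0.429 ≈ 2.331.
ΔG contributes k·ΔG = (+¥166 trillion) / 0.429 ≈ +¥386.9 trillion.
ΔT of +¥163 trillion changes first-round spending by −c·ΔT = −¥93.073 trillion, contributing k·(−c·ΔT) = (−¥93.073 trillion) / 0.429 ≈ −¥217 trillion.
Net ΔY = k(ΔG − c·ΔT) = (+¥72.927 trillion) / 0.429 ≈ +¥170 trillion.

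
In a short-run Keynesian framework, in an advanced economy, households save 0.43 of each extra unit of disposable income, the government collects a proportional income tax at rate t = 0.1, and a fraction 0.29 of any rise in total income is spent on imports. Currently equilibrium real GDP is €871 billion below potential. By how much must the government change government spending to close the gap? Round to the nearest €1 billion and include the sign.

MPC = 1 − MPS = 1 − 0.43 = 0.57.
Spending multiplier = 1/(1 − c(1−t) + m) = 1/(1 − 0.57×0.9 + 0.29) = 1/0.777 ≈ 1.287.
Need ΔY = +€871 billion, so ΔG = ΔY/k = (+€871 billion) × 0.777 ≈ +€677 billion.
The government should increase government spending by €677 billion.

+€677 billion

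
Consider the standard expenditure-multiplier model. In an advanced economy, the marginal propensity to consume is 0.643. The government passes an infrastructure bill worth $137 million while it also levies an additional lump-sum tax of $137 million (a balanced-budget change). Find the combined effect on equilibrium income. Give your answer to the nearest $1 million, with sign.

Expenditure multiplier = 1/(1 − MPC) = 1/(1 − 0.643) = 1/0.357 ≈ 2.801.
ΔG contributes k·ΔG = (+$137 million) / 0.357 ≈ +$383.8 million.
ΔT of +$137 million changes first-round spending by −c·ΔT = −$88.091 million, contributing k·(−c·ΔT) = (−$88.091 million) / 0.357 ≈ −$246.8 million.
With ΔG = ΔT and no other leakages, the balanced-budget multiplier is 1, so ΔY = ΔG = +$137 million.

+$137 million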